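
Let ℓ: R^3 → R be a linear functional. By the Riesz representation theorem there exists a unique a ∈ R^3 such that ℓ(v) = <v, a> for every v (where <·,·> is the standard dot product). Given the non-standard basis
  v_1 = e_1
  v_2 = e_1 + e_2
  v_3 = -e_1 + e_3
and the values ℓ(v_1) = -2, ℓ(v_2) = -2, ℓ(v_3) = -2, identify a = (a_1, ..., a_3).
a = (-2, 0, -4)

Write a = (a_1, ..., a_3) in the standard basis. For each basis vector v_i, ℓ(v_i) = <v_i, a> is a linear equation in the a_j's. Collect the n equations into a matrix system V a = ℓ, where row i of V is v_i (expressed in the standard basis). Since V is invertible (lower-triangular with 1s on the diagonal, up to permutation), solve by back-substitution:
  V =
[[1, 0, 0],
 [1, 1, 0],
 [-1, 0, 1]]
  V a = (-2, -2, -2)
Solving gives a = (-2, 0, -4).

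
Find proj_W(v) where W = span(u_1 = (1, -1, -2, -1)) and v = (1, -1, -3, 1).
proj_W(v) = (1, -1, -2, -1)

Set up U = [u_1 | ... | u_1] ∈ R^(4×1). The projector onto W = col(U) is P = U (U^T U)^(-1) U^T.
Compute U^T U =
  [7],
and U^T v = (7).
Solve U^T U · c = U^T v for the coefficients: c = (1). The projection is proj_W(v) = U c.
Check: (v - proj_W(v)) · u_1 = 0  (should be 0).
Result: proj_W(v) = (1, -1, -2, -1).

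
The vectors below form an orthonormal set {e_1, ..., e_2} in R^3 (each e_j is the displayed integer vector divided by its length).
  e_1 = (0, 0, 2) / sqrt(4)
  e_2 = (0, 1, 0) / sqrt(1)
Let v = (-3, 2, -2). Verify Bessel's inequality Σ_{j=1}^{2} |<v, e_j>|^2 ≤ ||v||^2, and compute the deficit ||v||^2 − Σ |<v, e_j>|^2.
Σ |<v, e_j>|^2 = 8; ||v||^2 = 17; deficit = 9

Write each e_j = u_j / sqrt(<u_j, u_j>) where u_j is the displayed integer vector. Then <v, e_j> = <v, u_j> / sqrt(<u_j, u_j>), so |<v, e_j>|^2 = <v, u_j>^2 / <u_j, u_j>.
Coefficients: <v, e_1> = -4/sqrt(4), <v, e_2> = 2/sqrt(1).
Square and sum: Σ |<v, e_j>|^2 = 8.
Compute ||v||^2 = v·v = 17.
Deficit = 17 − 8 = 9 ≥ 0, confirming Bessel's inequality. (The deficit equals ||v − Σ <v,e_j> e_j||^2, the squared distance from v to span{e_j}.)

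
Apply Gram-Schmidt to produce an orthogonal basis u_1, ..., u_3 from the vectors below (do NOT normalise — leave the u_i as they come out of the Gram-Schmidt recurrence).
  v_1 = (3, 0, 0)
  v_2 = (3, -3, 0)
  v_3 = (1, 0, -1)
Orthogonal basis:
  u_1 = (3, 0, 0)
  u_2 = (0, -3, 0)
  u_3 = (0, 0, -1)

Apply the Gram-Schmidt recurrence
  u_1 = v_1
  u_i = v_i − Σ_{j<i} ((v_i · u_j) / (u_j · u_j)) · u_j.

Step by step this gives:
  u_1 = (3, 0, 0)
  u_2 = (0, -3, 0)
  u_3 = (0, 0, -1)

Orthogonality check:
  u_2 · u_1 = 0 (should be 0)
  u_3 · u_1 = 0 (should be 0)
  u_3 · u_2 = 0 (should be 0)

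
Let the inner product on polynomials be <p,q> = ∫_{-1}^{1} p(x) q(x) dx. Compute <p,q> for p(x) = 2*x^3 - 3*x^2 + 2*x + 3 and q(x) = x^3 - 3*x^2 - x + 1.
<p,q> = 88/105

Expand the product: p(x)·q(x) = 2*x^6 - 9*x^5 + 9*x^4 + 2*x^3 - 14*x^2 - x + 3.
∫_{-1}^{1} of each monomial x^k gives [2/(k+1) if k even, 0 if k odd]. Integrating term-by-term (or equivalently evaluating the antiderivative F(x) = 2*x^7/7 - 3*x^6/2 + 9*x^5/5 + x^4/2 - 14*x^3/3 - x^2/2 + 3*x at the endpoints):
  F(1) − F(−1) = -227/210 − (-403/210) = 88/105.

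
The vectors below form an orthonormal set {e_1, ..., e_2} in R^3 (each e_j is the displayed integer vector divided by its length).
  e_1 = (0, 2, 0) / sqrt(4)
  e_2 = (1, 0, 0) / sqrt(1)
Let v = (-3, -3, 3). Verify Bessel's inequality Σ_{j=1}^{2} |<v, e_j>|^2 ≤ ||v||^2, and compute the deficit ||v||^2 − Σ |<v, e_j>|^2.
Σ |<v, e_j>|^2 = 18; ||v||^2 = 27; deficit = 9

Write each e_j = u_j / sqrt(<u_j, u_j>) where u_j is the displayed integer vector. Then <v, e_j> = <v, u_j> / sqrt(<u_j, u_j>), so |<v, e_j>|^2 = <v, u_j>^2 / <u_j, u_j>.
Coefficients: <v, e_1> = -6/sqrt(4), <v, e_2> = -3/sqrt(1).
Square and sum: Σ |<v, e_j>|^2 = 18.
Compute ||v||^2 = v·v = 27.
Deficit = 27 − 18 = 9 ≥ 0, confirming Bessel's inequality. (The deficit equals ||v − Σ <v,e_j> e_j||^2, the squared distance from v to span{e_j}.)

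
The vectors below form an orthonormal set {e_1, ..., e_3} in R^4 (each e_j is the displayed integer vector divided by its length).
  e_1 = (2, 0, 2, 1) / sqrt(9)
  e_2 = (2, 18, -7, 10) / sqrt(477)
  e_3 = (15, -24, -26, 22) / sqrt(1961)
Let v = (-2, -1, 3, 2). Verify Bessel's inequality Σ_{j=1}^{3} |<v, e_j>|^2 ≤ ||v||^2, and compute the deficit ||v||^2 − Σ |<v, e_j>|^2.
Σ |<v, e_j>|^2 = 137/37; ||v||^2 = 18; deficit = 529/37

Write each e_j = u_j / sqrt(<u_j, u_j>) where u_j is the displayed integer vector. Then <v, e_j> = <v, u_j> / sqrt(<u_j, u_j>), so |<v, e_j>|^2 = <v, u_j>^2 / <u_j, u_j>.
Coefficients: <v, e_1> = 4/sqrt(9), <v, e_2> = -23/sqrt(477), <v, e_3> = -40/sqrt(1961).
Square and sum: Σ |<v, e_j>|^2 = 137/37.
Compute ||v||^2 = v·v = 18.
Deficit = 18 − 137/37 = 529/37 ≥ 0, confirming Bessel's inequality. (The deficit equals ||v − Σ <v,e_j> e_j||^2, the squared distance from v to span{e_j}.)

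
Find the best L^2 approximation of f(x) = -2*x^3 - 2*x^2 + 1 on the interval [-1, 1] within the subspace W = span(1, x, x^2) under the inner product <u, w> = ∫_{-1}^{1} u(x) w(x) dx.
g(x) = -2*x^2 - 6*x/5 + 1

The best approximation g ∈ W is the orthogonal projection of f onto W. Writing g = a_0 + a_1 x + a_2 x^2, the coefficients solve the normal equations G · a = b where
  G_{ij} = <φ_i, φ_j> and b_i = <f, φ_i>, with φ_0 = 1, φ_1 = x, φ_2 = x^2.
G =
  [2, 0, 2/3]
  [0, 2/3, 0]
  [2/3, 0, 2/5],
b = (2/3, -4/5, -2/15).
Solving gives a_0 = 1, a_1 = -6/5, a_2 = -2, so
  g(x) = -2*x^2 - 6*x/5 + 1.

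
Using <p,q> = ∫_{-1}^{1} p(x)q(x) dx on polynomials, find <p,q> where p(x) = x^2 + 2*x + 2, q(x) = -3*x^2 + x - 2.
<p,q> = -66/5

Expand the product: p(x)·q(x) = -3*x^4 - 5*x^3 - 6*x^2 - 2*x - 4.
∫_{-1}^{1} of each monomial x^k gives [2/(k+1) if k even, 0 if k odd]. Integrating term-by-term (or equivalently evaluating the antiderivative F(x) = -3*x^5/5 - 5*x^4/4 - 2*x^3 - x^2 - 4*x at the endpoints):
  F(1) − F(−1) = -177/20 − (87/20) = -66/5.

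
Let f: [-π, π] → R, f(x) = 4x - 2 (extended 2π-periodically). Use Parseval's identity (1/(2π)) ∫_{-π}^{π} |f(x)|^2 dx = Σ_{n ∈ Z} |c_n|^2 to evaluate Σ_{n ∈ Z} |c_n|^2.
Σ |c_n|^2 = 16π^2/3 + 4

Expand and integrate term by term over [-π, π]:
  ∫ (4x)^2 dx = 16·(2π^3/3); ∫ 2·4·(-2)·x dx = 0 (odd integrand); ∫ (-2)^2 dx = 4·2π.
So (1/(2π)) ∫_{-π}^{π} (4x - 2)^2 dx = 16π^2/3 + 4 = 16π^2/3 + 4.
Parseval ⇒ Σ |c_n|^2 = 16π^2/3 + 4.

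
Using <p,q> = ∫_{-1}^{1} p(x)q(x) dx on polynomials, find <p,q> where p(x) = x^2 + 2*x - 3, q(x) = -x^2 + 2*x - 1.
<p,q> = 48/5

Expand the product: p(x)·q(x) = -x^4 + 6*x^2 - 8*x + 3.
∫_{-1}^{1} of each monomial x^k gives [2/(k+1) if k even, 0 if k odd]. Integrating term-by-term (or equivalently evaluating the antiderivative F(x) = -x^5/5 + 2*x^3 - 4*x^2 + 3*x at the endpoints):
  F(1) − F(−1) = 4/5 − (-44/5) = 48/5.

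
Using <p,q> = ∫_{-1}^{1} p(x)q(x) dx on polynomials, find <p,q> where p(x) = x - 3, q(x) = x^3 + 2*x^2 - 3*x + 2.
<p,q> = -88/5

Expand the product: p(x)·q(x) = x^4 - x^3 - 9*x^2 + 11*x - 6.
∫_{-1}^{1} of each monomial x^k gives [2/(k+1) if k even, 0 if k odd]. Integrating term-by-term (or equivalently evaluating the antiderivative F(x) = x^5/5 - x^4/4 - 3*x^3 + 11*x^2/2 - 6*x at the endpoints):
  F(1) − F(−1) = -71/20 − (281/20) = -88/5.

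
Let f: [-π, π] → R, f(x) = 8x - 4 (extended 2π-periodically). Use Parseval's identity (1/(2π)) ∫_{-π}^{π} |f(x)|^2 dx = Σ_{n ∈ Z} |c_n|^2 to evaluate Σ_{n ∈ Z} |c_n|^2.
Σ |c_n|^2 = 64π^2/3 + 16

Expand and integrate term by term over [-π, π]:
  ∫ (8x)^2 dx = 64·(2π^3/3); ∫ 2·8·(-4)·x dx = 0 (odd integrand); ∫ (-4)^2 dx = 16·2π.
So (1/(2π)) ∫_{-π}^{π} (8x - 4)^2 dx = 64π^2/3 + 16 = 64π^2/3 + 16.
Parseval ⇒ Σ |c_n|^2 = 64π^2/3 + 16.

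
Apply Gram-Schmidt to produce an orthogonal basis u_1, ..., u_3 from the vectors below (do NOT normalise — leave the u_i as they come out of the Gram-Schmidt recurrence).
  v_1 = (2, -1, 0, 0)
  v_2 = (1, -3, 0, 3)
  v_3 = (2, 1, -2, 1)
Orthogonal basis:
  u_1 = (2, -1, 0, 0)
  u_2 = (-1, -2, 0, 3)
  u_3 = (51/70, 51/35, -2, 17/14)

Apply the Gram-Schmidt recurrence
  u_1 = v_1
  u_i = v_i − Σ_{j<i} ((v_i · u_j) / (u_j · u_j)) · u_j.

Step by step this gives:
  u_1 = (2, -1, 0, 0)
  u_2 = (-1, -2, 0, 3)
  u_3 = (51/70, 51/35, -2, 17/14)

Orthogonality check:
  u_2 · u_1 = 0 (should be 0)
  u_3 · u_1 = 0 (should be 0)
  u_3 · u_2 = 0 (should be 0)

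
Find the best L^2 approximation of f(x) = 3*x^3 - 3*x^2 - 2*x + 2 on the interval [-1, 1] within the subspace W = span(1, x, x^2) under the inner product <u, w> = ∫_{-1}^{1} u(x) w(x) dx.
g(x) = -3*x^2 - x/5 + 2

The best approximation g ∈ W is the orthogonal projection of f onto W. Writing g = a_0 + a_1 x + a_2 x^2, the coefficients solve the normal equations G · a = b where
  G_{ij} = <φ_i, φ_j> and b_i = <f, φ_i>, with φ_0 = 1, φ_1 = x, φ_2 = x^2.
G =
  [2, 0, 2/3]
  [0, 2/3, 0]
  [2/3, 0, 2/5],
b = (2, -2/15, 2/15).
Solving gives a_0 = 2, a_1 = -1/5, a_2 = -3, so
  g(x) = -3*x^2 - x/5 + 2.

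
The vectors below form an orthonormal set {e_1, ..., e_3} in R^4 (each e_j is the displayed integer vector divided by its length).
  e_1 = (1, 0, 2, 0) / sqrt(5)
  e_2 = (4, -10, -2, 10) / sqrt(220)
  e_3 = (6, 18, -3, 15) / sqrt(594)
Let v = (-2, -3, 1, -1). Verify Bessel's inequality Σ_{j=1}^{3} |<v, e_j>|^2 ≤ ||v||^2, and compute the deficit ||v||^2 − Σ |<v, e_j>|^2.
Σ |<v, e_j>|^2 = 37/3; ||v||^2 = 15; deficit = 8/3

Write each e_j = u_j / sqrt(<u_j, u_j>) where u_j is the displayed integer vector. Then <v, e_j> = <v, u_j> / sqrt(<u_j, u_j>), so |<v, e_j>|^2 = <v, u_j>^2 / <u_j, u_j>.
Coefficients: <v, e_1> = 0/sqrt(5), <v, e_2> = 10/sqrt(220), <v, e_3> = -84/sqrt(594).
Square and sum: Σ |<v, e_j>|^2 = 37/3.
Compute ||v||^2 = v·v = 15.
Deficit = 15 − 37/3 = 8/3 ≥ 0, confirming Bessel's inequality. (The deficit equals ||v − Σ <v,e_j> e_j||^2, the squared distance from v to span{e_j}.)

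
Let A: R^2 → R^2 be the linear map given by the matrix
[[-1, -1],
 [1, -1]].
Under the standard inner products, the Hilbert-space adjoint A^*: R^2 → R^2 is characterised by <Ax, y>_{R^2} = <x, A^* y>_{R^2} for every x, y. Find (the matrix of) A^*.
A^* = A^T =
[[-1, 1],
 [-1, -1]]

For real matrices with standard dot products, the defining identity <Ax, y> = <x, A^* y> gives (Ax)^T y = x^T (A^*) y, i.e. x^T A^T y = x^T (A^*) y. Since this holds for all x, y, we must have A^* = A^T. Therefore
A^* =
[[-1, 1],
 [-1, -1]].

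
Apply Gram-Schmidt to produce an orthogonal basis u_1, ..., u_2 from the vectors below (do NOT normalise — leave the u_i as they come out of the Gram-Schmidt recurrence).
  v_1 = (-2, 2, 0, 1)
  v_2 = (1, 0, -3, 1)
Orthogonal basis:
  u_1 = (-2, 2, 0, 1)
  u_2 = (7/9, 2/9, -3, 10/9)

Apply the Gram-Schmidt recurrence
  u_1 = v_1
  u_i = v_i − Σ_{j<i} ((v_i · u_j) / (u_j · u_j)) · u_j.

Step by step this gives:
  u_1 = (-2, 2, 0, 1)
  u_2 = (7/9, 2/9, -3, 10/9)

Orthogonality check:
  u_2 · u_1 = 0 (should be 0)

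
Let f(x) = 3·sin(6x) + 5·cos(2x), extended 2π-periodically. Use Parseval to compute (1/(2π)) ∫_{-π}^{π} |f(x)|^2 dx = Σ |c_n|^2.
Σ |c_n|^2 = 17

Expand |f|^2 and use orthogonality of {sin(nx), cos(mx)} on [-π, π]:
  ∫_{-π}^{π} sin(nx)^2 dx = π, ∫ cos(mx)^2 dx = π, and cross terms integrate to 0.
So ∫_{-π}^{π} f(x)^2 dx = 3^2 · π + 5^2 · π = (9 + 25)π.
Divide by 2π: (9 + 25)/2 = 17.
By Parseval, this equals Σ |c_n|^2.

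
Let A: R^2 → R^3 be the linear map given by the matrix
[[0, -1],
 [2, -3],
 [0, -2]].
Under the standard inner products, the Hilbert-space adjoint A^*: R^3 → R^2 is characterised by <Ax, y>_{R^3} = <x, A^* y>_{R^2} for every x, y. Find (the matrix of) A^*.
A^* = A^T =
[[0, 2, 0],
 [-1, -3, -2]]

For real matrices with standard dot products, the defining identity <Ax, y> = <x, A^* y> gives (Ax)^T y = x^T (A^*) y, i.e. x^T A^T y = x^T (A^*) y. Since this holds for all x, y, we must have A^* = A^T. Therefore
A^* =
[[0, 2, 0],
 [-1, -3, -2]].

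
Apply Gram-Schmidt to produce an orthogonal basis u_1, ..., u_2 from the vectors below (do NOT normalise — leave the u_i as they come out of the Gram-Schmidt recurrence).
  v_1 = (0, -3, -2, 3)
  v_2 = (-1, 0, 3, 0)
Orthogonal basis:
  u_1 = (0, -3, -2, 3)
  u_2 = (-1, -9/11, 27/11, 9/11)

Apply the Gram-Schmidt recurrence
  u_1 = v_1
  u_i = v_i − Σ_{j<i} ((v_i · u_j) / (u_j · u_j)) · u_j.

Step by step this gives:
  u_1 = (0, -3, -2, 3)
  u_2 = (-1, -9/11, 27/11, 9/11)

Orthogonality check:
  u_2 · u_1 = 0 (should be 0)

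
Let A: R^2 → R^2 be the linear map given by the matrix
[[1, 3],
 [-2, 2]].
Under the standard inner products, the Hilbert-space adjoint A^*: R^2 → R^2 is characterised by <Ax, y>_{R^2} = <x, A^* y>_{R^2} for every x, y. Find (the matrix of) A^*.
A^* = A^T =
[[1, -2],
 [3, 2]]

For real matrices with standard dot products, the defining identity <Ax, y> = <x, A^* y> gives (Ax)^T y = x^T (A^*) y, i.e. x^T A^T y = x^T (A^*) y. Since this holds for all x, y, we must have A^* = A^T. Therefore
A^* =
[[1, -2],
 [3, 2]].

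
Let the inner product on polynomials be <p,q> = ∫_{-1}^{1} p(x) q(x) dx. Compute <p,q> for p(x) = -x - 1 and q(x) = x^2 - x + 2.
<p,q> = -4

Expand the product: p(x)·q(x) = -x^3 - x - 2.
∫_{-1}^{1} of each monomial x^k gives [2/(k+1) if k even, 0 if k odd]. Integrating term-by-term (or equivalently evaluating the antiderivative F(x) = -x^4/4 - x^2/2 - 2*x at the endpoints):
  F(1) − F(−1) = -11/4 − (5/4) = -4.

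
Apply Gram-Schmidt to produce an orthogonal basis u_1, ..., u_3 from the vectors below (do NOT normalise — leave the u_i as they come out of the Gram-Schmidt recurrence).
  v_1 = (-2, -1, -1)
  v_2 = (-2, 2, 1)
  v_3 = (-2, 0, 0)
Orthogonal basis:
  u_1 = (-2, -1, -1)
  u_2 = (-5/3, 13/6, 7/6)
  u_3 = (-2/53, -8/53, 12/53)

Apply the Gram-Schmidt recurrence
  u_1 = v_1
  u_i = v_i − Σ_{j<i} ((v_i · u_j) / (u_j · u_j)) · u_j.

Step by step this gives:
  u_1 = (-2, -1, -1)
  u_2 = (-5/3, 13/6, 7/6)
  u_3 = (-2/53, -8/53, 12/53)

Orthogonality check:
  u_2 · u_1 = 0 (should be 0)
  u_3 · u_1 = 0 (should be 0)
  u_3 · u_2 = 0 (should be 0)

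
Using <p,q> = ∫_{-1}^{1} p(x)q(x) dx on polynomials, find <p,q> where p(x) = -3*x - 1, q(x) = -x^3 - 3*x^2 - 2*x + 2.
<p,q> = 16/5

Expand the product: p(x)·q(x) = 3*x^4 + 10*x^3 + 9*x^2 - 4*x - 2.
∫_{-1}^{1} of each monomial x^k gives [2/(k+1) if k even, 0 if k odd]. Integrating term-by-term (or equivalently evaluating the antiderivative F(x) = 3*x^5/5 + 5*x^4/2 + 3*x^3 - 2*x^2 - 2*x at the endpoints):
  F(1) − F(−1) = 21/10 − (-11/10) = 16/5.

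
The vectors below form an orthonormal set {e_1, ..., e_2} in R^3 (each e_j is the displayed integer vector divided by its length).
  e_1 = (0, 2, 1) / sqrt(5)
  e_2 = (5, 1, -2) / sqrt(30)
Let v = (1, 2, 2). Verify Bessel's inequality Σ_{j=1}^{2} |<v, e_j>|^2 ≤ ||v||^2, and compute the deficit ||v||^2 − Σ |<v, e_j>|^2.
Σ |<v, e_j>|^2 = 15/2; ||v||^2 = 9; deficit = 3/2

Write each e_j = u_j / sqrt(<u_j, u_j>) where u_j is the displayed integer vector. Then <v, e_j> = <v, u_j> / sqrt(<u_j, u_j>), so |<v, e_j>|^2 = <v, u_j>^2 / <u_j, u_j>.
Coefficients: <v, e_1> = 6/sqrt(5), <v, e_2> = 3/sqrt(30).
Square and sum: Σ |<v, e_j>|^2 = 15/2.
Compute ||v||^2 = v·v = 9.
Deficit = 9 − 15/2 = 3/2 ≥ 0, confirming Bessel's inequality. (The deficit equals ||v − Σ <v,e_j> e_j||^2, the squared distance from v to span{e_j}.)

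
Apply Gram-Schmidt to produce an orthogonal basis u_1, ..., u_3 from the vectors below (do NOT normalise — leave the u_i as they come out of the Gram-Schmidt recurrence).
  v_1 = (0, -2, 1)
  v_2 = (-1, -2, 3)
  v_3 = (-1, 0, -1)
Orthogonal basis:
  u_1 = (0, -2, 1)
  u_2 = (-1, 4/5, 8/5)
  u_3 = (-8/7, -2/7, -4/7)

Apply the Gram-Schmidt recurrence
  u_1 = v_1
  u_i = v_i − Σ_{j<i} ((v_i · u_j) / (u_j · u_j)) · u_j.

Step by step this gives:
  u_1 = (0, -2, 1)
  u_2 = (-1, 4/5, 8/5)
  u_3 = (-8/7, -2/7, -4/7)

Orthogonality check:
  u_2 · u_1 = 0 (should be 0)
  u_3 · u_1 = 0 (should be 0)
  u_3 · u_2 = 0 (should be 0)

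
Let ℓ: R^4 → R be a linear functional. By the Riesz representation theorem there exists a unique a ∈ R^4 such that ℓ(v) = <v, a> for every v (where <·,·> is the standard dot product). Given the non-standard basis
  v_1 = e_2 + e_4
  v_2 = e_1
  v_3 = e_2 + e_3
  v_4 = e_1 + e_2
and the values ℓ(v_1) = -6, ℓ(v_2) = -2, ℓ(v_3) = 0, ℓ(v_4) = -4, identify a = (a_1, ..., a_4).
a = (-2, -2, 2, -4)

Write a = (a_1, ..., a_4) in the standard basis. For each basis vector v_i, ℓ(v_i) = <v_i, a> is a linear equation in the a_j's. Collect the n equations into a matrix system V a = ℓ, where row i of V is v_i (expressed in the standard basis). Since V is invertible (lower-triangular with 1s on the diagonal, up to permutation), solve by back-substitution:
  V =
[[0, 1, 0, 1],
 [1, 0, 0, 0],
 [0, 1, 1, 0],
 [1, 1, 0, 0]]
  V a = (-6, -2, 0, -4)
Solving gives a = (-2, -2, 2, -4).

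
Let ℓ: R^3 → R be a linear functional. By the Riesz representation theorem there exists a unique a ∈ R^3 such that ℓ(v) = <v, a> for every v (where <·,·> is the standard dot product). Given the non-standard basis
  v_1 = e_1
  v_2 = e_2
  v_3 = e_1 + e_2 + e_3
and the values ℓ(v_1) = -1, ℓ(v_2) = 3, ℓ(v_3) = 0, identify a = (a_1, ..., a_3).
a = (-1, 3, -2)

Write a = (a_1, ..., a_3) in the standard basis. For each basis vector v_i, ℓ(v_i) = <v_i, a> is a linear equation in the a_j's. Collect the n equations into a matrix system V a = ℓ, where row i of V is v_i (expressed in the standard basis). Since V is invertible (lower-triangular with 1s on the diagonal, up to permutation), solve by back-substitution:
  V =
[[1, 0, 0],
 [0, 1, 0],
 [1, 1, 1]]
  V a = (-1, 3, 0)
Solving gives a = (-1, 3, -2).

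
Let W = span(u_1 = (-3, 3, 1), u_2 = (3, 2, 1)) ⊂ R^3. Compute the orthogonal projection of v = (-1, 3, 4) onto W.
proj_W(v) = (-219/262, 522/131, 403/262)

Set up U = [u_1 | ... | u_2] ∈ R^(3×2). The projector onto W = col(U) is P = U (U^T U)^(-1) U^T.
Compute U^T U =
  [19, -2]
  [-2, 14],
and U^T v = (16, 7).
Solve U^T U · c = U^T v for the coefficients: c = (119/131, 165/262). The projection is proj_W(v) = U c.
Check: (v - proj_W(v)) · u_1 = 0  (should be 0).
Check: (v - proj_W(v)) · u_2 = 0  (should be 0).
Result: proj_W(v) = (-219/262, 522/131, 403/262).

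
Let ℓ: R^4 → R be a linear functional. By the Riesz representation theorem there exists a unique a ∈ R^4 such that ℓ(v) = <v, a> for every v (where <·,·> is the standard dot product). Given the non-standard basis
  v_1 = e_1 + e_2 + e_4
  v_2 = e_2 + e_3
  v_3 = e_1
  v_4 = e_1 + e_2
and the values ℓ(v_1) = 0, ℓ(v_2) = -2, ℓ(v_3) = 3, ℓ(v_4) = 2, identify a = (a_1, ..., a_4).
a = (3, -1, -1, -2)

Write a = (a_1, ..., a_4) in the standard basis. For each basis vector v_i, ℓ(v_i) = <v_i, a> is a linear equation in the a_j's. Collect the n equations into a matrix system V a = ℓ, where row i of V is v_i (expressed in the standard basis). Since V is invertible (lower-triangular with 1s on the diagonal, up to permutation), solve by back-substitution:
  V =
[[1, 1, 0, 1],
 [0, 1, 1, 0],
 [1, 0, 0, 0],
 [1, 1, 0, 0]]
  V a = (0, -2, 3, 2)
Solving gives a = (3, -1, -1, -2).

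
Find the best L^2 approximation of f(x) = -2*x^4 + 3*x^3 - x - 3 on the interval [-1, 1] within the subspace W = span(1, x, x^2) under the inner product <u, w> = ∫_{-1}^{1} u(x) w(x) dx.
g(x) = -12*x^2/7 + 4*x/5 - 99/35

The best approximation g ∈ W is the orthogonal projection of f onto W. Writing g = a_0 + a_1 x + a_2 x^2, the coefficients solve the normal equations G · a = b where
  G_{ij} = <φ_i, φ_j> and b_i = <f, φ_i>, with φ_0 = 1, φ_1 = x, φ_2 = x^2.
G =
  [2, 0, 2/3]
  [0, 2/3, 0]
  [2/3, 0, 2/5],
b = (-34/5, 8/15, -18/7).
Solving gives a_0 = -99/35, a_1 = 4/5, a_2 = -12/7, so
  g(x) = -12*x^2/7 + 4*x/5 - 99/35.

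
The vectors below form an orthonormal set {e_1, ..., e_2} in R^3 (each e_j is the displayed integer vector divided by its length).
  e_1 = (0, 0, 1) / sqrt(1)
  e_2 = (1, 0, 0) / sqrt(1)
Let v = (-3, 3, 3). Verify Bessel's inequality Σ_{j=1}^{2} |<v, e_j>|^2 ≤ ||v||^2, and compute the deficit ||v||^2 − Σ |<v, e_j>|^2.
Σ |<v, e_j>|^2 = 18; ||v||^2 = 27; deficit = 9

Write each e_j = u_j / sqrt(<u_j, u_j>) where u_j is the displayed integer vector. Then <v, e_j> = <v, u_j> / sqrt(<u_j, u_j>), so |<v, e_j>|^2 = <v, u_j>^2 / <u_j, u_j>.
Coefficients: <v, e_1> = 3/sqrt(1), <v, e_2> = -3/sqrt(1).
Square and sum: Σ |<v, e_j>|^2 = 18.
Compute ||v||^2 = v·v = 27.
Deficit = 27 − 18 = 9 ≥ 0, confirming Bessel's inequality. (The deficit equals ||v − Σ <v,e_j> e_j||^2, the squared distance from v to span{e_j}.)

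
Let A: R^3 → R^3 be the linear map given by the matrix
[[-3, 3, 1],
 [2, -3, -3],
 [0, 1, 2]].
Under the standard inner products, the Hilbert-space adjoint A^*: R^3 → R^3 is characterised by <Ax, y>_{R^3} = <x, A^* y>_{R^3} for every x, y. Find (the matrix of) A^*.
A^* = A^T =
[[-3, 2, 0],
 [3, -3, 1],
 [1, -3, 2]]

For real matrices with standard dot products, the defining identity <Ax, y> = <x, A^* y> gives (Ax)^T y = x^T (A^*) y, i.e. x^T A^T y = x^T (A^*) y. Since this holds for all x, y, we must have A^* = A^T. Therefore
A^* =
[[-3, 2, 0],
 [3, -3, 1],
 [1, -3, 2]].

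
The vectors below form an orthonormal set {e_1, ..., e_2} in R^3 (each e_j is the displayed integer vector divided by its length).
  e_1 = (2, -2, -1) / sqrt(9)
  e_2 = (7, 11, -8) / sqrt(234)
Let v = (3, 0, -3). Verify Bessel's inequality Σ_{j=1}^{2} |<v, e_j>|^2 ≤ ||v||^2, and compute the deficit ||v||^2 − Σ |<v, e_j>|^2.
Σ |<v, e_j>|^2 = 459/26; ||v||^2 = 18; deficit = 9/26

Write each e_j = u_j / sqrt(<u_j, u_j>) where u_j is the displayed integer vector. Then <v, e_j> = <v, u_j> / sqrt(<u_j, u_j>), so |<v, e_j>|^2 = <v, u_j>^2 / <u_j, u_j>.
Coefficients: <v, e_1> = 9/sqrt(9), <v, e_2> = 45/sqrt(234).
Square and sum: Σ |<v, e_j>|^2 = 459/26.
Compute ||v||^2 = v·v = 18.
Deficit = 18 − 459/26 = 9/26 ≥ 0, confirming Bessel's inequality. (The deficit equals ||v − Σ <v,e_j> e_j||^2, the squared distance from v to span{e_j}.)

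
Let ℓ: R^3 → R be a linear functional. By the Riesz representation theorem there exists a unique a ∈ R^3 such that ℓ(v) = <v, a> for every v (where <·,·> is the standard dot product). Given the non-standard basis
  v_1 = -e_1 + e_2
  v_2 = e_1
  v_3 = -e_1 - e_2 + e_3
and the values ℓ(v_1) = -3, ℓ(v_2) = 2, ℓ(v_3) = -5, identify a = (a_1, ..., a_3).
a = (2, -1, -4)

Write a = (a_1, ..., a_3) in the standard basis. For each basis vector v_i, ℓ(v_i) = <v_i, a> is a linear equation in the a_j's. Collect the n equations into a matrix system V a = ℓ, where row i of V is v_i (expressed in the standard basis). Since V is invertible (lower-triangular with 1s on the diagonal, up to permutation), solve by back-substitution:
  V =
[[-1, 1, 0],
 [1, 0, 0],
 [-1, -1, 1]]
  V a = (-3, 2, -5)
Solving gives a = (2, -1, -4).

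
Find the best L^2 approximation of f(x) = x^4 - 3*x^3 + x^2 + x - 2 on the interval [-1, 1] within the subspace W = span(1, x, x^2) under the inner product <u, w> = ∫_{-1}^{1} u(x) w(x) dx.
g(x) = 13*x^2/7 - 4*x/5 - 73/35

The best approximation g ∈ W is the orthogonal projection of f onto W. Writing g = a_0 + a_1 x + a_2 x^2, the coefficients solve the normal equations G · a = b where
  G_{ij} = <φ_i, φ_j> and b_i = <f, φ_i>, with φ_0 = 1, φ_1 = x, φ_2 = x^2.
G =
  [2, 0, 2/3]
  [0, 2/3, 0]
  [2/3, 0, 2/5],
b = (-44/15, -8/15, -68/105).
Solving gives a_0 = -73/35, a_1 = -4/5, a_2 = 13/7, so
  g(x) = 13*x^2/7 - 4*x/5 - 73/35.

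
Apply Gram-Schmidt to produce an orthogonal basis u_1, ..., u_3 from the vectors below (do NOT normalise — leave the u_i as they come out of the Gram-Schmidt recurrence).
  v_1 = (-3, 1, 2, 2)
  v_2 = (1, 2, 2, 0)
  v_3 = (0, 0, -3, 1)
Orthogonal basis:
  u_1 = (-3, 1, 2, 2)
  u_2 = (3/2, 11/6, 5/3, -1/3)
  u_3 = (14/51, 70/51, -77/51, 21/17)

Apply the Gram-Schmidt recurrence
  u_1 = v_1
  u_i = v_i − Σ_{j<i} ((v_i · u_j) / (u_j · u_j)) · u_j.

Step by step this gives:
  u_1 = (-3, 1, 2, 2)
  u_2 = (3/2, 11/6, 5/3, -1/3)
  u_3 = (14/51, 70/51, -77/51, 21/17)

Orthogonality check:
  u_2 · u_1 = 0 (should be 0)
  u_3 · u_1 = 0 (should be 0)
  u_3 · u_2 = 0 (should be 0)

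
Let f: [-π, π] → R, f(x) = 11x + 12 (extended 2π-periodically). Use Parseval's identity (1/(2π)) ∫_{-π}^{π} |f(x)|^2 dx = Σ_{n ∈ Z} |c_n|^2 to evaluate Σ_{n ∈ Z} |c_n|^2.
Σ |c_n|^2 = 121π^2/3 + 144

Expand and integrate term by term over [-π, π]:
  ∫ (11x)^2 dx = 121·(2π^3/3); ∫ 2·11·(12)·x dx = 0 (odd integrand); ∫ 12^2 dx = 144·2π.
So (1/(2π)) ∫_{-π}^{π} (11x + 12)^2 dx = 121π^2/3 + 144 = 121π^2/3 + 144.
Parseval ⇒ Σ |c_n|^2 = 121π^2/3 + 144.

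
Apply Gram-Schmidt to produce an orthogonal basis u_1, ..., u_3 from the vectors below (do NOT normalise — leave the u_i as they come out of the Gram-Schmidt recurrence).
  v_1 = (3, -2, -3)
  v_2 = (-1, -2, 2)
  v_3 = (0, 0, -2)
Orthogonal basis:
  u_1 = (3, -2, -3)
  u_2 = (-7/22, -27/11, 29/22)
  u_3 = (-160/173, -48/173, -128/173)

Apply the Gram-Schmidt recurrence
  u_1 = v_1
  u_i = v_i − Σ_{j<i} ((v_i · u_j) / (u_j · u_j)) · u_j.

Step by step this gives:
  u_1 = (3, -2, -3)
  u_2 = (-7/22, -27/11, 29/22)
  u_3 = (-160/173, -48/173, -128/173)

Orthogonality check:
  u_2 · u_1 = 0 (should be 0)
  u_3 · u_1 = 0 (should be 0)
  u_3 · u_2 = 0 (should be 0)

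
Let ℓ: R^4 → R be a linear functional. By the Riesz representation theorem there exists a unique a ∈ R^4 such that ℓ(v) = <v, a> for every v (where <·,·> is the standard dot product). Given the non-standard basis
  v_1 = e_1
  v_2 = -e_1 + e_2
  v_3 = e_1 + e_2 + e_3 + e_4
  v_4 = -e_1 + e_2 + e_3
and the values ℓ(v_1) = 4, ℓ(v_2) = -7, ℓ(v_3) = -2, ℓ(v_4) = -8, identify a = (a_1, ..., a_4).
a = (4, -3, -1, -2)

Write a = (a_1, ..., a_4) in the standard basis. For each basis vector v_i, ℓ(v_i) = <v_i, a> is a linear equation in the a_j's. Collect the n equations into a matrix system V a = ℓ, where row i of V is v_i (expressed in the standard basis). Since V is invertible (lower-triangular with 1s on the diagonal, up to permutation), solve by back-substitution:
  V =
[[1, 0, 0, 0],
 [-1, 1, 0, 0],
 [1, 1, 1, 1],
 [-1, 1, 1, 0]]
  V a = (4, -7, -2, -8)
Solving gives a = (4, -3, -1, -2).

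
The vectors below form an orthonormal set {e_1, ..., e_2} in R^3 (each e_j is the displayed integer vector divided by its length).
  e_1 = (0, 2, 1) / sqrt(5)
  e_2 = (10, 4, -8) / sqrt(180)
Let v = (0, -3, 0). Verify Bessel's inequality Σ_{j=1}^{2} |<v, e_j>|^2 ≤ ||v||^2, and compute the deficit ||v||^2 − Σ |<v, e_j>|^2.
Σ |<v, e_j>|^2 = 8; ||v||^2 = 9; deficit = 1

Write each e_j = u_j / sqrt(<u_j, u_j>) where u_j is the displayed integer vector. Then <v, e_j> = <v, u_j> / sqrt(<u_j, u_j>), so |<v, e_j>|^2 = <v, u_j>^2 / <u_j, u_j>.
Coefficients: <v, e_1> = -6/sqrt(5), <v, e_2> = -12/sqrt(180).
Square and sum: Σ |<v, e_j>|^2 = 8.
Compute ||v||^2 = v·v = 9.
Deficit = 9 − 8 = 1 ≥ 0, confirming Bessel's inequality. (The deficit equals ||v − Σ <v,e_j> e_j||^2, the squared distance from v to span{e_j}.)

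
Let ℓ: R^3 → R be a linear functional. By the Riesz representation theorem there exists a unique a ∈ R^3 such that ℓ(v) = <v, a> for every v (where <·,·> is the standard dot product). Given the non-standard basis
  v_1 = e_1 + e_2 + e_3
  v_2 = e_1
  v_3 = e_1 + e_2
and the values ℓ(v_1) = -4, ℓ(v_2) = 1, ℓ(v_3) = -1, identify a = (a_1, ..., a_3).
a = (1, -2, -3)

Write a = (a_1, ..., a_3) in the standard basis. For each basis vector v_i, ℓ(v_i) = <v_i, a> is a linear equation in the a_j's. Collect the n equations into a matrix system V a = ℓ, where row i of V is v_i (expressed in the standard basis). Since V is invertible (lower-triangular with 1s on the diagonal, up to permutation), solve by back-substitution:
  V =
[[1, 1, 1],
 [1, 0, 0],
 [1, 1, 0]]
  V a = (-4, 1, -1)
Solving gives a = (1, -2, -3).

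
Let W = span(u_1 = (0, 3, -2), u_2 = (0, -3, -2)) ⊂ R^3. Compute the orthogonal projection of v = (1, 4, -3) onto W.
proj_W(v) = (0, 4, -3)

Set up U = [u_1 | ... | u_2] ∈ R^(3×2). The projector onto W = col(U) is P = U (U^T U)^(-1) U^T.
Compute U^T U =
  [13, -5]
  [-5, 13],
and U^T v = (18, -6).
Solve U^T U · c = U^T v for the coefficients: c = (17/12, 1/12). The projection is proj_W(v) = U c.
Check: (v - proj_W(v)) · u_1 = 0  (should be 0).
Check: (v - proj_W(v)) · u_2 = 0  (should be 0).
Result: proj_W(v) = (0, 4, -3).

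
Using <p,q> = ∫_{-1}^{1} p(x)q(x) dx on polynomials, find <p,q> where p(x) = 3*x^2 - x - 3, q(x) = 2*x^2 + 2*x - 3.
<p,q> = 136/15

Expand the product: p(x)·q(x) = 6*x^4 + 4*x^3 - 17*x^2 - 3*x + 9.
∫_{-1}^{1} of each monomial x^k gives [2/(k+1) if k even, 0 if k odd]. Integrating term-by-term (or equivalently evaluating the antiderivative F(x) = 6*x^5/5 + x^4 - 17*x^3/3 - 3*x^2/2 + 9*x at the endpoints):
  F(1) − F(−1) = 121/30 − (-151/30) = 136/15.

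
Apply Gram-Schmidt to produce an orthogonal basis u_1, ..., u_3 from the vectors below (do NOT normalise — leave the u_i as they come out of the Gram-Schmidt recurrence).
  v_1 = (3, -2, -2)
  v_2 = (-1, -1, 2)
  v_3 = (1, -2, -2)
Orthogonal basis:
  u_1 = (3, -2, -2)
  u_2 = (-2/17, -27/17, 24/17)
  u_3 = (-72/77, -48/77, -60/77)

Apply the Gram-Schmidt recurrence
  u_1 = v_1
  u_i = v_i − Σ_{j<i} ((v_i · u_j) / (u_j · u_j)) · u_j.

Step by step this gives:
  u_1 = (3, -2, -2)
  u_2 = (-2/17, -27/17, 24/17)
  u_3 = (-72/77, -48/77, -60/77)

Orthogonality check:
  u_2 · u_1 = 0 (should be 0)
  u_3 · u_1 = 0 (should be 0)
  u_3 · u_2 = 0 (should be 0)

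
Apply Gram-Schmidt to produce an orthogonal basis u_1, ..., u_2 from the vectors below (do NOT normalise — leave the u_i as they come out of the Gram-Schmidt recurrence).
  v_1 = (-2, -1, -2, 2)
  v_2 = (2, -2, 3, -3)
Orthogonal basis:
  u_1 = (-2, -1, -2, 2)
  u_2 = (-2/13, -40/13, 11/13, -11/13)

Apply the Gram-Schmidt recurrence
  u_1 = v_1
  u_i = v_i − Σ_{j<i} ((v_i · u_j) / (u_j · u_j)) · u_j.

Step by step this gives:
  u_1 = (-2, -1, -2, 2)
  u_2 = (-2/13, -40/13, 11/13, -11/13)

Orthogonality check:
  u_2 · u_1 = 0 (should be 0)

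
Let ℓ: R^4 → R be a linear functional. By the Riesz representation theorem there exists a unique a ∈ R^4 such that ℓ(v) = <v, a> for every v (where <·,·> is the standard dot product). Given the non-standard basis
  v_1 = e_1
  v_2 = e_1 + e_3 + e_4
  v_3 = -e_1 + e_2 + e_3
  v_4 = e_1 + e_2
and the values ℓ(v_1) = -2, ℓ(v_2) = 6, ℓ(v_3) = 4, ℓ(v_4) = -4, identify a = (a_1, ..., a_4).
a = (-2, -2, 4, 4)

Write a = (a_1, ..., a_4) in the standard basis. For each basis vector v_i, ℓ(v_i) = <v_i, a> is a linear equation in the a_j's. Collect the n equations into a matrix system V a = ℓ, where row i of V is v_i (expressed in the standard basis). Since V is invertible (lower-triangular with 1s on the diagonal, up to permutation), solve by back-substitution:
  V =
[[1, 0, 0, 0],
 [1, 0, 1, 1],
 [-1, 1, 1, 0],
 [1, 1, 0, 0]]
  V a = (-2, 6, 4, -4)
Solving gives a = (-2, -2, 4, 4).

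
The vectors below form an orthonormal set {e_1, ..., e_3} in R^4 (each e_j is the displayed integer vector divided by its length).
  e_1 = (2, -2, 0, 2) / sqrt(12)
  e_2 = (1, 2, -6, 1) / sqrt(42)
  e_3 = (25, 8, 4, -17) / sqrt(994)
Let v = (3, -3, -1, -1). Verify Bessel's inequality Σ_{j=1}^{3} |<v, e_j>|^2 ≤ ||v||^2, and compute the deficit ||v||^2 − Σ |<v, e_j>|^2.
Σ |<v, e_j>|^2 = 891/71; ||v||^2 = 20; deficit = 529/71

Write each e_j = u_j / sqrt(<u_j, u_j>) where u_j is the displayed integer vector. Then <v, e_j> = <v, u_j> / sqrt(<u_j, u_j>), so |<v, e_j>|^2 = <v, u_j>^2 / <u_j, u_j>.
Coefficients: <v, e_1> = 10/sqrt(12), <v, e_2> = 2/sqrt(42), <v, e_3> = 64/sqrt(994).
Square and sum: Σ |<v, e_j>|^2 = 891/71.
Compute ||v||^2 = v·v = 20.
Deficit = 20 − 891/71 = 529/71 ≥ 0, confirming Bessel's inequality. (The deficit equals ||v − Σ <v,e_j> e_j||^2, the squared distance from v to span{e_j}.)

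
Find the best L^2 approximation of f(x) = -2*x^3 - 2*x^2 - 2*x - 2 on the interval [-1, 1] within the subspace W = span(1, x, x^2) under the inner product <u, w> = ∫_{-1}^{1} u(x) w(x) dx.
g(x) = -2*x^2 - 16*x/5 - 2

The best approximation g ∈ W is the orthogonal projection of f onto W. Writing g = a_0 + a_1 x + a_2 x^2, the coefficients solve the normal equations G · a = b where
  G_{ij} = <φ_i, φ_j> and b_i = <f, φ_i>, with φ_0 = 1, φ_1 = x, φ_2 = x^2.
G =
  [2, 0, 2/3]
  [0, 2/3, 0]
  [2/3, 0, 2/5],
b = (-16/3, -32/15, -32/15).
Solving gives a_0 = -2, a_1 = -16/5, a_2 = -2, so
  g(x) = -2*x^2 - 16*x/5 - 2.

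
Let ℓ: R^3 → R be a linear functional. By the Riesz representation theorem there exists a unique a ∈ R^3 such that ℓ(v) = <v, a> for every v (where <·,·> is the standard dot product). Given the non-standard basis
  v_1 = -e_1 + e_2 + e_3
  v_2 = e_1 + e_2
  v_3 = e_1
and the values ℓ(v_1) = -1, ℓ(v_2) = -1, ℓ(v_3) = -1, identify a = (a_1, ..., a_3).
a = (-1, 0, -2)

Write a = (a_1, ..., a_3) in the standard basis. For each basis vector v_i, ℓ(v_i) = <v_i, a> is a linear equation in the a_j's. Collect the n equations into a matrix system V a = ℓ, where row i of V is v_i (expressed in the standard basis). Since V is invertible (lower-triangular with 1s on the diagonal, up to permutation), solve by back-substitution:
  V =
[[-1, 1, 1],
 [1, 1, 0],
 [1, 0, 0]]
  V a = (-1, -1, -1)
Solving gives a = (-1, 0, -2).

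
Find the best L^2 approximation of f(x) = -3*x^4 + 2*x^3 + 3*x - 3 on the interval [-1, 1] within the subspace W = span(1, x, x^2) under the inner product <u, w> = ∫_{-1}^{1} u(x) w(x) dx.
g(x) = -18*x^2/7 + 21*x/5 - 96/35

The best approximation g ∈ W is the orthogonal projection of f onto W. Writing g = a_0 + a_1 x + a_2 x^2, the coefficients solve the normal equations G · a = b where
  G_{ij} = <φ_i, φ_j> and b_i = <f, φ_i>, with φ_0 = 1, φ_1 = x, φ_2 = x^2.
G =
  [2, 0, 2/3]
  [0, 2/3, 0]
  [2/3, 0, 2/5],
b = (-36/5, 14/5, -20/7).
Solving gives a_0 = -96/35, a_1 = 21/5, a_2 = -18/7, so
  g(x) = -18*x^2/7 + 21*x/5 - 96/35.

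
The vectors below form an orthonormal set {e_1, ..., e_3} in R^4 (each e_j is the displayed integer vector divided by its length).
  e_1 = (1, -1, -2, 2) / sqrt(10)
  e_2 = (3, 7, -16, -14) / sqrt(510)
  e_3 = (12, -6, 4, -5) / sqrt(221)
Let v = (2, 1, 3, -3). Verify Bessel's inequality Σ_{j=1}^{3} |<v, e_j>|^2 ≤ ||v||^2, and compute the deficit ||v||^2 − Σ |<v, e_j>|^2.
Σ |<v, e_j>|^2 = 833/39; ||v||^2 = 23; deficit = 64/39

Write each e_j = u_j / sqrt(<u_j, u_j>) where u_j is the displayed integer vector. Then <v, e_j> = <v, u_j> / sqrt(<u_j, u_j>), so |<v, e_j>|^2 = <v, u_j>^2 / <u_j, u_j>.
Coefficients: <v, e_1> = -11/sqrt(10), <v, e_2> = 7/sqrt(510), <v, e_3> = 45/sqrt(221).
Square and sum: Σ |<v, e_j>|^2 = 833/39.
Compute ||v||^2 = v·v = 23.
Deficit = 23 − 833/39 = 64/39 ≥ 0, confirming Bessel's inequality. (The deficit equals ||v − Σ <v,e_j> e_j||^2, the squared distance from v to span{e_j}.)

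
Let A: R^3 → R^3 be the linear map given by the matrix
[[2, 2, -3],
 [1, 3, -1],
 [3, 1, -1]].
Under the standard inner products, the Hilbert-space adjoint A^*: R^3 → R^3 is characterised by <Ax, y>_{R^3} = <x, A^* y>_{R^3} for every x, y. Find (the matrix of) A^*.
A^* = A^T =
[[2, 1, 3],
 [2, 3, 1],
 [-3, -1, -1]]

For real matrices with standard dot products, the defining identity <Ax, y> = <x, A^* y> gives (Ax)^T y = x^T (A^*) y, i.e. x^T A^T y = x^T (A^*) y. Since this holds for all x, y, we must have A^* = A^T. Therefore
A^* =
[[2, 1, 3],
 [2, 3, 1],
 [-3, -1, -1]].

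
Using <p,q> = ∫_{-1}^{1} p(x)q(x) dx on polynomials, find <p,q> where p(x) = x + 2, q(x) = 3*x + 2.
<p,q> = 10

Expand the product: p(x)·q(x) = 3*x^2 + 8*x + 4.
∫_{-1}^{1} of each monomial x^k gives [2/(k+1) if k even, 0 if k odd]. Integrating term-by-term (or equivalently evaluating the antiderivative F(x) = x^3 + 4*x^2 + 4*x at the endpoints):
  F(1) − F(−1) = 9 − (-1) = 10.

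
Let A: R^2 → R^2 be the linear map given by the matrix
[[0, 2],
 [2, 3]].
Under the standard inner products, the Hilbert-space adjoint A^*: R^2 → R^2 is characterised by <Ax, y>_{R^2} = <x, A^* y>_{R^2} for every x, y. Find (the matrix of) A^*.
A^* = A^T =
[[0, 2],
 [2, 3]]

For real matrices with standard dot products, the defining identity <Ax, y> = <x, A^* y> gives (Ax)^T y = x^T (A^*) y, i.e. x^T A^T y = x^T (A^*) y. Since this holds for all x, y, we must have A^* = A^T. Therefore
A^* =
[[0, 2],
 [2, 3]].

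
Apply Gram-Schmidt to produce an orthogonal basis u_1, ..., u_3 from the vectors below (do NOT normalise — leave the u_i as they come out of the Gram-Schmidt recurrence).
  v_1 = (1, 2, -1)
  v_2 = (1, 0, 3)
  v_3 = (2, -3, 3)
Orthogonal basis:
  u_1 = (1, 2, -1)
  u_2 = (4/3, 2/3, 8/3)
  u_3 = (27/14, -9/7, -9/14)

Apply the Gram-Schmidt recurrence
  u_1 = v_1
  u_i = v_i − Σ_{j<i} ((v_i · u_j) / (u_j · u_j)) · u_j.

Step by step this gives:
  u_1 = (1, 2, -1)
  u_2 = (4/3, 2/3, 8/3)
  u_3 = (27/14, -9/7, -9/14)

Orthogonality check:
  u_2 · u_1 = 0 (should be 0)
  u_3 · u_1 = 0 (should be 0)
  u_3 · u_2 = 0 (should be 0)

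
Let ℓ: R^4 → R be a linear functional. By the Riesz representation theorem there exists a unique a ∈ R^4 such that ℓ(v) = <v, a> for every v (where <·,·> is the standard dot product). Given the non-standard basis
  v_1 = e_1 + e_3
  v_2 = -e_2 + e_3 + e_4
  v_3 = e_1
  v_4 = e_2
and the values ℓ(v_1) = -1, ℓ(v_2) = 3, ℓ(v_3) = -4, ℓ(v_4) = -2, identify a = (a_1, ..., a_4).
a = (-4, -2, 3, -2)

Write a = (a_1, ..., a_4) in the standard basis. For each basis vector v_i, ℓ(v_i) = <v_i, a> is a linear equation in the a_j's. Collect the n equations into a matrix system V a = ℓ, where row i of V is v_i (expressed in the standard basis). Since V is invertible (lower-triangular with 1s on the diagonal, up to permutation), solve by back-substitution:
  V =
[[1, 0, 1, 0],
 [0, -1, 1, 1],
 [1, 0, 0, 0],
 [0, 1, 0, 0]]
  V a = (-1, 3, -4, -2)
Solving gives a = (-4, -2, 3, -2).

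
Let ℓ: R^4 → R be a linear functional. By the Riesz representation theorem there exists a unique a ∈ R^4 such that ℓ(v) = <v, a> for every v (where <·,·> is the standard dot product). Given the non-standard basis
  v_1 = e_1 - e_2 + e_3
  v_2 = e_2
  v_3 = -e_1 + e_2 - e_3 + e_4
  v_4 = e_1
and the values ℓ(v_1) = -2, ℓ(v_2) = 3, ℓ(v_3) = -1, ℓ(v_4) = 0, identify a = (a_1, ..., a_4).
a = (0, 3, 1, -3)

Write a = (a_1, ..., a_4) in the standard basis. For each basis vector v_i, ℓ(v_i) = <v_i, a> is a linear equation in the a_j's. Collect the n equations into a matrix system V a = ℓ, where row i of V is v_i (expressed in the standard basis). Since V is invertible (lower-triangular with 1s on the diagonal, up to permutation), solve by back-substitution:
  V =
[[1, -1, 1, 0],
 [0, 1, 0, 0],
 [-1, 1, -1, 1],
 [1, 0, 0, 0]]
  V a = (-2, 3, -1, 0)
Solving gives a = (0, 3, 1, -3).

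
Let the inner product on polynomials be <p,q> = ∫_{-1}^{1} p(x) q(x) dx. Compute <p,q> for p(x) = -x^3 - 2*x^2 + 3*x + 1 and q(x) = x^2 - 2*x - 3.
<p,q> = -16/3

Expand the product: p(x)·q(x) = -x^5 + 10*x^3 + x^2 - 11*x - 3.
∫_{-1}^{1} of each monomial x^k gives [2/(k+1) if k even, 0 if k odd]. Integrating term-by-term (or equivalently evaluating the antiderivative F(x) = -x^6/6 + 5*x^4/2 + x^3/3 - 11*x^2/2 - 3*x at the endpoints):
  F(1) − F(−1) = -35/6 − (-1/2) = -16/3.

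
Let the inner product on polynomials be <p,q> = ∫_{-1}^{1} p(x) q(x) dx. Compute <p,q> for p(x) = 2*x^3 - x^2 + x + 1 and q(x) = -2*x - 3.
<p,q> = -104/15

Expand the product: p(x)·q(x) = -4*x^4 - 4*x^3 + x^2 - 5*x - 3.
∫_{-1}^{1} of each monomial x^k gives [2/(k+1) if k even, 0 if k odd]. Integrating term-by-term (or equivalently evaluating the antiderivative F(x) = -4*x^5/5 - x^4 + x^3/3 - 5*x^2/2 - 3*x at the endpoints):
  F(1) − F(−1) = -209/30 − (-1/30) = -104/15.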